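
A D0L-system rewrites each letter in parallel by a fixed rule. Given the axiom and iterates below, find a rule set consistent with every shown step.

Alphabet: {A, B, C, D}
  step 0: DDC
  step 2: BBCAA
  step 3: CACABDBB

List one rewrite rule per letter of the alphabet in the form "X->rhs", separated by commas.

  step 2 ⇒ step 3: BBCAA ⇒ CA·CA·BD·B·B
    A ↦ B
    B ↦ CA
    C ↦ BD
    D ↦ A  (constrained at step 0)

A->B, B->CA, C->BD, D->A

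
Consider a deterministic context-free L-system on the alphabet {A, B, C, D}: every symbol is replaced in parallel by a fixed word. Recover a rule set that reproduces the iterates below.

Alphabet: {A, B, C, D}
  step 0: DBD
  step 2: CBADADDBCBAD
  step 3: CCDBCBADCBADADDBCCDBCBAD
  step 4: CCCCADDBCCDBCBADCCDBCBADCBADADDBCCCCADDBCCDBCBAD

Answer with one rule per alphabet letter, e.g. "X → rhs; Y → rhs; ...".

  step 3 ⇒ step 4: CCDBCBADCBADADDBCCDBCBAD ⇒ CC·CC·AD·DB·CC·DB·CB·AD·CC·DB·CB·AD·CB·AD·AD·DB·CC·CC·AD·DB·CC·DB·CB·AD
    A ↦ CB
    B ↦ DB
    C ↦ CC
    D ↦ AD

A->CB, B->DB, C->CC, D->AD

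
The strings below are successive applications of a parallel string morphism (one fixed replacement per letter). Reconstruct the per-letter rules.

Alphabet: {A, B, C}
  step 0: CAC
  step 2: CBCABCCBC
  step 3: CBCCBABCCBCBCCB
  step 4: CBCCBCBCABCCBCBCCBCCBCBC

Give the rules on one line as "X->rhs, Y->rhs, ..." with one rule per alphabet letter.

  step 3 ⇒ step 4: CBCCBABCCBCBCCB ⇒ CB·C·CB·CB·C·AB·C·CB·CB·C·CB·C·CB·CB·C
    A ↦ AB
    B ↦ C
    C ↦ CB

A->AB, B->C, C->CB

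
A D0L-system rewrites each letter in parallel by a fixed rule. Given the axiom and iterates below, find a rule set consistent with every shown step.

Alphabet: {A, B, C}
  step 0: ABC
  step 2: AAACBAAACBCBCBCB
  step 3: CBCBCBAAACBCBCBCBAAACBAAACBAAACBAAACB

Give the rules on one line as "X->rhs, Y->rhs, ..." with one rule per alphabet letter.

  step 2 ⇒ step 3: AAACBAAACBCBCBCB ⇒ CB·CB·CB·AAA·CB·CB·CB·CB·AAA·CB·AAA·CB·AAA·CB·AAA·CB
    A ↦ CB
    B ↦ CB
    C ↦ AAA

A->CB, B->CB, C->AAA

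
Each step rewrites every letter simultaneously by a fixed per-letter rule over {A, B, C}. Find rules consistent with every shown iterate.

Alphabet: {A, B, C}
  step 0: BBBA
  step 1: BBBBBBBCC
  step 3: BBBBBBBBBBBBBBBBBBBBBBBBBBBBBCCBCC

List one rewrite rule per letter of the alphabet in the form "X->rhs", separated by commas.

  step 0 ⇒ step 1: BBBA ⇒ BB·BB·BB·BCC
    A ↦ BCC
    B ↦ BB
    C ↦ A  (constrained at step 1)

A->BCC, B->BB, C->A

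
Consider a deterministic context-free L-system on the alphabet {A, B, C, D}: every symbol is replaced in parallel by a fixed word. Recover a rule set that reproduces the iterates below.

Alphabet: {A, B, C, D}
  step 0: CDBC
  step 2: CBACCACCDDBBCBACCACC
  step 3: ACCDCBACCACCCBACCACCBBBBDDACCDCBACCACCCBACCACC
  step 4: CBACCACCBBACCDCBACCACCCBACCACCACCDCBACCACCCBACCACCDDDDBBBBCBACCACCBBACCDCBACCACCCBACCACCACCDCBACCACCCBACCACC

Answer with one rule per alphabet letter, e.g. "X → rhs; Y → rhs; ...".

A->CB, B->D, C->ACC, D->BB

  step 3 ⇒ step 4: ACCDCBACCACCCBACCACCBBBBDDACCDCBACCACCCBACCACC ⇒ CB·ACC·ACC·BB·ACC·D·CB·ACC·ACC·CB·ACC·ACC·ACC·D·CB·ACC·ACC·CB·ACC·ACC·D·D·D·D·BB·BB·CB·ACC·ACC·BB·ACC·D·CB·ACC·ACC·CB·ACC·ACC·ACC·D·CB·ACC·ACC·CB·ACC·ACC
    A ↦ CB
    B ↦ D
    C ↦ ACC
    D ↦ BB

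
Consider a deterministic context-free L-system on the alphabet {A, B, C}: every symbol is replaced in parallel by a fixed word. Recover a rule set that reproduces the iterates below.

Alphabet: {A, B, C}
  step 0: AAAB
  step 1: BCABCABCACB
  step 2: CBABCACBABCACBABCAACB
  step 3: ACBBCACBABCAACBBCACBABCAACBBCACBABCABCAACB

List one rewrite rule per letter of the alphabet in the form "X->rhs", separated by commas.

A->BCA, B->CB, C->A

  step 2 ⇒ step 3: CBABCACBABCACBABCAACB ⇒ A·CB·BCA·CB·A·BCA·A·CB·BCA·CB·A·BCA·A·CB·BCA·CB·A·BCA·BCA·A·CB
    A ↦ BCA
    B ↦ CB
    C ↦ A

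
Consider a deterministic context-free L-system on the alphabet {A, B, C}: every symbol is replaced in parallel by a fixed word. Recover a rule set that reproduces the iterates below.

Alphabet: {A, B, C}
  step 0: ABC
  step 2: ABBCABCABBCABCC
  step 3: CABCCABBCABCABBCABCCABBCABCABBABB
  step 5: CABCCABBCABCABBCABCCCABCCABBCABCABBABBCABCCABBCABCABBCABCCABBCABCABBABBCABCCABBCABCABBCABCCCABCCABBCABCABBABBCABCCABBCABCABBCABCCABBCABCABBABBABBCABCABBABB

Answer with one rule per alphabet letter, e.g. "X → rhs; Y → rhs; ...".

A->CAB, B->C, C->ABB

  step 2 ⇒ step 3: ABBCABCABBCABCC ⇒ CAB·C·C·ABB·CAB·C·ABB·CAB·C·C·ABB·CAB·C·ABB·ABB
    A ↦ CAB
    B ↦ C
    C ↦ ABB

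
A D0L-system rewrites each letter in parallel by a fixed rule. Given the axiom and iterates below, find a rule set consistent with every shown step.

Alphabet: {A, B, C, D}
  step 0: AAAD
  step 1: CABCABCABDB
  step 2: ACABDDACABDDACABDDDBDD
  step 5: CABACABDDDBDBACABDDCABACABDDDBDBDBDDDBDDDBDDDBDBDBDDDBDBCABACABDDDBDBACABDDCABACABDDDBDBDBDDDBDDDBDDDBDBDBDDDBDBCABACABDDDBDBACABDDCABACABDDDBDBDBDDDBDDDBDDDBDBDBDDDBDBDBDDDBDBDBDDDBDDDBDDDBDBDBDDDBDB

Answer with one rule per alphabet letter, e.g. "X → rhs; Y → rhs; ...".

A->CAB, B->DD, C->A, D->DB

  step 1 ⇒ step 2: CABCABCABDB ⇒ A·CAB·DD·A·CAB·DD·A·CAB·DD·DB·DD
    A ↦ CAB
    B ↦ DD
    C ↦ A
    D ↦ DB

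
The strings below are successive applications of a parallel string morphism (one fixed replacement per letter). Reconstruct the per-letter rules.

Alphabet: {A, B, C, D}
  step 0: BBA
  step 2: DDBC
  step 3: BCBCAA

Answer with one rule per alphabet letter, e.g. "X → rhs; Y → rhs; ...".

  step 2 ⇒ step 3: DDBC ⇒ BC·BC·A·A
    B ↦ A
    C ↦ A
    D ↦ BC
    A ↦ D  (constrained at step 0)

A->D, B->A, C->A, D->BC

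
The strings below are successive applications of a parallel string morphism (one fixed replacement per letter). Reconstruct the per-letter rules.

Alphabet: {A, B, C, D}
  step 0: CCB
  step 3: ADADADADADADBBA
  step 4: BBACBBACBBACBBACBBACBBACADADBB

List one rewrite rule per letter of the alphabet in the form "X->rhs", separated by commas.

A->BB, B->AD, C->A, D->AC

  step 3 ⇒ step 4: ADADADADADADBBA ⇒ BB·AC·BB·AC·BB·AC·BB·AC·BB·AC·BB·AC·AD·AD·BB
    A ↦ BB
    B ↦ AD
    D ↦ AC
    C ↦ A  (constrained at step 0)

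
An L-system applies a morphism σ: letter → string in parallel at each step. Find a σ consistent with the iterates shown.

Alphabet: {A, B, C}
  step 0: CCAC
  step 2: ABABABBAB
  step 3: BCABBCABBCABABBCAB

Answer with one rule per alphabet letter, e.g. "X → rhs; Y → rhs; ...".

  step 2 ⇒ step 3: ABABABBAB ⇒ BC·AB·BC·AB·BC·AB·AB·BC·AB
    A ↦ BC
    B ↦ AB
    C ↦ B  (constrained at step 0)

A->BC, B->AB, C->B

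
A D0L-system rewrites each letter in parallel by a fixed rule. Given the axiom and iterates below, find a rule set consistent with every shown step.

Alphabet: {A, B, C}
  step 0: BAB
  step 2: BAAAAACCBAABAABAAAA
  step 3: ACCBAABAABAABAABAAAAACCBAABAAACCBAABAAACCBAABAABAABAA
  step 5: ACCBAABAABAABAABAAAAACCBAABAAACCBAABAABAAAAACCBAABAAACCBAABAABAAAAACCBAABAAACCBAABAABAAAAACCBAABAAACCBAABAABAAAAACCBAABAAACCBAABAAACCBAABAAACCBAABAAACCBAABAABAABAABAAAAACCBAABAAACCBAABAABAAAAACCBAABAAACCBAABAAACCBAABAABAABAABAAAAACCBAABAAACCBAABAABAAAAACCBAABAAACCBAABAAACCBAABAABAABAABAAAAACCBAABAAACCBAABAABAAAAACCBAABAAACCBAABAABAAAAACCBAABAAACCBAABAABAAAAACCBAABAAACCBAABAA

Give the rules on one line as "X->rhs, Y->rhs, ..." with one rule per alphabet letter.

A->BAA, B->ACC, C->A

  step 2 ⇒ step 3: BAAAAACCBAABAABAAAA ⇒ ACC·BAA·BAA·BAA·BAA·BAA·A·A·ACC·BAA·BAA·ACC·BAA·BAA·ACC·BAA·BAA·BAA·BAA
    A ↦ BAA
    B ↦ ACC
    C ↦ A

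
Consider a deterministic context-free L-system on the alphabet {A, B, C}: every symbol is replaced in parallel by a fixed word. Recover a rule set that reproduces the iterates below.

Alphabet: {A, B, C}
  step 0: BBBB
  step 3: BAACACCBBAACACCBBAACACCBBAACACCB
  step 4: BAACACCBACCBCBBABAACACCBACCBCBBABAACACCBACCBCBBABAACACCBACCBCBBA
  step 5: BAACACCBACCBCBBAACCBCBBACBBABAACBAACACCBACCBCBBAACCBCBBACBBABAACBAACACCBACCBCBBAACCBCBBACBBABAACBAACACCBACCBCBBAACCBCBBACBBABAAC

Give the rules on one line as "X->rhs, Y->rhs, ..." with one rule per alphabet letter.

A->AC, B->BA, C->CB

  step 4 ⇒ step 5: BAACACCBACCBCBBABAACACCBACCBCBBABAACACCBACCBCBBABAACACCBACCBCBBA ⇒ BA·AC·AC·CB·AC·CB·CB·BA·AC·CB·CB·BA·CB·BA·BA·AC·BA·AC·AC·CB·AC·CB·CB·BA·AC·CB·CB·BA·CB·BA·BA·AC·BA·AC·AC·CB·AC·CB·CB·BA·AC·CB·CB·BA·CB·BA·BA·AC·BA·AC·AC·CB·AC·CB·CB·BA·AC·CB·CB·BA·CB·BA·BA·AC
    A ↦ AC
    B ↦ BA
    C ↦ CB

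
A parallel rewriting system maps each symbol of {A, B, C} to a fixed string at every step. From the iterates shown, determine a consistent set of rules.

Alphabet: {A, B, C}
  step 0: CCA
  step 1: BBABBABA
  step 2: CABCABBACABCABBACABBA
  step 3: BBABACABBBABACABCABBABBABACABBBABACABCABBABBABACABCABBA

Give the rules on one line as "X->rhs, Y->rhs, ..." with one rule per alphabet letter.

  step 2 ⇒ step 3: CABCABBACABCABBACABBA ⇒ BBA·BA·CAB·BBA·BA·CAB·CAB·BA·BBA·BA·CAB·BBA·BA·CAB·CAB·BA·BBA·BA·CAB·CAB·BA
    A ↦ BA
    B ↦ CAB
    C ↦ BBA

A->BA, B->CAB, C->BBA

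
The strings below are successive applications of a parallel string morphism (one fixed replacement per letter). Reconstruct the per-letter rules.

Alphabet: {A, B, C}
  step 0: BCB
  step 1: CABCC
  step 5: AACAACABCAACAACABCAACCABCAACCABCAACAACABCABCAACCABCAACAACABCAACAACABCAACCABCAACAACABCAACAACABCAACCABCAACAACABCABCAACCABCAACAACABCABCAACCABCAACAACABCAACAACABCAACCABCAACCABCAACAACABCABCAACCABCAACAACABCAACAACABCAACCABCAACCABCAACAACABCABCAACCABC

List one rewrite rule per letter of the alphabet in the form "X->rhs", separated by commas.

  step 0 ⇒ step 1: BCB ⇒ C·ABC·C
    B ↦ C
    C ↦ ABC
    A ↦ AAC  (constrained at step 1)

A->AAC, B->C, C->ABC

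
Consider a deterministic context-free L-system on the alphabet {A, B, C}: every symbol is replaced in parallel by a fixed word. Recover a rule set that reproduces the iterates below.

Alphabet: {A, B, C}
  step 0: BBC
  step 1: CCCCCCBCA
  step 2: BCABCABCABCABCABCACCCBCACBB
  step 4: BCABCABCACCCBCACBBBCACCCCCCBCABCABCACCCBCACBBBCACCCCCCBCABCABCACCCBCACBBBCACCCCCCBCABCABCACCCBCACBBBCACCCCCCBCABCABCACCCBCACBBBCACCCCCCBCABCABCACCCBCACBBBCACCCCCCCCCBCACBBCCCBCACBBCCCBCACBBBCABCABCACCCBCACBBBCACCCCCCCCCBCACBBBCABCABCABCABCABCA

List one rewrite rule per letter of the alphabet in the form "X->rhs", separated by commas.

A->CBB, B->CCC, C->BCA

  step 1 ⇒ step 2: CCCCCCBCA ⇒ BCA·BCA·BCA·BCA·BCA·BCA·CCC·BCA·CBB
    A ↦ CBB
    B ↦ CCC
    C ↦ BCA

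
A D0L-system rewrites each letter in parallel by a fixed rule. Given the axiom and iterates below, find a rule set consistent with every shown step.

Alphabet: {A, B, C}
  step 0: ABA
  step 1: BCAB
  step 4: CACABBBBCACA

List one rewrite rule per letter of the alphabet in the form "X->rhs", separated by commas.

  step 0 ⇒ step 1: ABA ⇒ B·CA·B
    A ↦ B
    B ↦ CA
    C ↦ B  (constrained at step 1)

A->B, B->CA, C->B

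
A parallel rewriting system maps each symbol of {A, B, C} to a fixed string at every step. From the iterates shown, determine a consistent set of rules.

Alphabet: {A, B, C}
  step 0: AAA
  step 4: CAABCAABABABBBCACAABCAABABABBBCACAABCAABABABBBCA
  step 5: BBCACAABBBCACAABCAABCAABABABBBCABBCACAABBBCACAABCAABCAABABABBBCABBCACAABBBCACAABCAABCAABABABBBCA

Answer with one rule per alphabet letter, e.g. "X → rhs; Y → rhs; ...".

A->CA, B->AB, C->BB

  step 4 ⇒ step 5: CAABCAABABABBBCACAABCAABABABBBCACAABCAABABABBBCA ⇒ BB·CA·CA·AB·BB·CA·CA·AB·CA·AB·CA·AB·AB·AB·BB·CA·BB·CA·CA·AB·BB·CA·CA·AB·CA·AB·CA·AB·AB·AB·BB·CA·BB·CA·CA·AB·BB·CA·CA·AB·CA·AB·CA·AB·AB·AB·BB·CA
    A ↦ CA
    B ↦ AB
    C ↦ BB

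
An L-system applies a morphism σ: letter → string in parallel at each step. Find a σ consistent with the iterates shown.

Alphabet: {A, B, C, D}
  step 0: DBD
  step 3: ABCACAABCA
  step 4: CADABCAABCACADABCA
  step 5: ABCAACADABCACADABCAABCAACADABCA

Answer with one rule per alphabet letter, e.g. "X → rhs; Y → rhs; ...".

A->CA, B->D, C->AB, D->A

  step 4 ⇒ step 5: CADABCAABCACADABCA ⇒ AB·CA·A·CA·D·AB·CA·CA·D·AB·CA·AB·CA·A·CA·D·AB·CA
    A ↦ CA
    B ↦ D
    C ↦ AB
    D ↦ A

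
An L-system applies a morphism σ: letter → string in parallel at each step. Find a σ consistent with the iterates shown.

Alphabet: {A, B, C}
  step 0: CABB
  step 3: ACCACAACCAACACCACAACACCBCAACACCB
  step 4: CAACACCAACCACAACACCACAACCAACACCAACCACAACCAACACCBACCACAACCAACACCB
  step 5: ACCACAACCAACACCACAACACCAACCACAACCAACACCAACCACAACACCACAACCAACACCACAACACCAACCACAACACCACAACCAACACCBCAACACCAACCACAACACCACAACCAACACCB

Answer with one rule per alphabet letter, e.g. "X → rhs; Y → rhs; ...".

A->CA, B->CB, C->AC

  step 4 ⇒ step 5: CAACACCAACCACAACACCACAACCAACACCAACCACAACCAACACCBACCACAACCAACACCB ⇒ AC·CA·CA·AC·CA·AC·AC·CA·CA·AC·AC·CA·AC·CA·CA·AC·CA·AC·AC·CA·AC·CA·CA·AC·AC·CA·CA·AC·CA·AC·AC·CA·CA·AC·AC·CA·AC·CA·CA·AC·AC·CA·CA·AC·CA·AC·AC·CB·CA·AC·AC·CA·AC·CA·CA·AC·AC·CA·CA·AC·CA·AC·AC·CB
    A ↦ CA
    B ↦ CB
    C ↦ AC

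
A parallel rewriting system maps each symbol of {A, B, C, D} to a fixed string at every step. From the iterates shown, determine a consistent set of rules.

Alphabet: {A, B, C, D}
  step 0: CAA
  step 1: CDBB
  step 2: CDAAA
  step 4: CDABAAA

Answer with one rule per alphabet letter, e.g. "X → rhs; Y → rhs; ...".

  step 1 ⇒ step 2: CDBB ⇒ CD·A·A·A
    B ↦ A
    C ↦ CD
    D ↦ A
  step 0 ⇒ step 1: CAA ⇒ CD·B·B
    A ↦ B

A->B, B->A, C->CD, D->A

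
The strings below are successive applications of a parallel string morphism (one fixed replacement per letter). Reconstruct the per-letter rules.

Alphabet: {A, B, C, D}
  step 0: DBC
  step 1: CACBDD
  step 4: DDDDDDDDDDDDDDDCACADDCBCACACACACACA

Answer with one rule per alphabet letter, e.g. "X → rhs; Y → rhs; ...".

A->D, B->CB, C->DD, D->CA

  step 0 ⇒ step 1: DBC ⇒ CA·CB·DD
    B ↦ CB
    C ↦ DD
    D ↦ CA
    A ↦ D  (constrained at step 1)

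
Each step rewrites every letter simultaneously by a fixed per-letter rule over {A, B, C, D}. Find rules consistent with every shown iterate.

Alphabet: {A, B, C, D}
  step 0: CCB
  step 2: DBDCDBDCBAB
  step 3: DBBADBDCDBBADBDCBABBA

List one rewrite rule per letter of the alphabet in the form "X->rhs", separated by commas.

A->B, B->BA, C->DC, D->DB

  step 2 ⇒ step 3: DBDCDBDCBAB ⇒ DB·BA·DB·DC·DB·BA·DB·DC·BA·B·BA
    A ↦ B
    B ↦ BA
    C ↦ DC
    D ↦ DB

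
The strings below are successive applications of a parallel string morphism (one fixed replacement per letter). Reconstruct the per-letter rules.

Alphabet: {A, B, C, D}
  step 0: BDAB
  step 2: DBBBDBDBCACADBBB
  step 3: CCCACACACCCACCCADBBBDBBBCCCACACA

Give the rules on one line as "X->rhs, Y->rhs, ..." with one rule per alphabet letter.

  step 2 ⇒ step 3: DBBBDBDBCACADBBB ⇒ CC·CA·CA·CA·CC·CA·CC·CA·DB·BB·DB·BB·CC·CA·CA·CA
    A ↦ BB
    B ↦ CA
    C ↦ DB
    D ↦ CC

A->BB, B->CA, C->DB, D->CC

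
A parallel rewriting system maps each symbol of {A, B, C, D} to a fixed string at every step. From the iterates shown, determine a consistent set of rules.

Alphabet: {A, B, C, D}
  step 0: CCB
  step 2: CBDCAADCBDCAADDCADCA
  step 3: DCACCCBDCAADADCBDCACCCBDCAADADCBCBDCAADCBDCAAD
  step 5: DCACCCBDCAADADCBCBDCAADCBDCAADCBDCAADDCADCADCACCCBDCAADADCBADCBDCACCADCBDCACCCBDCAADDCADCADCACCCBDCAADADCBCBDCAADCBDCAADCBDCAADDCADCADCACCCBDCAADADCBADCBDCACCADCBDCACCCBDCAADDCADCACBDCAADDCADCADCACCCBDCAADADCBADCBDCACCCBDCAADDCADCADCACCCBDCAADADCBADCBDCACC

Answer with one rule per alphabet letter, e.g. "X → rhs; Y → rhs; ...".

A->AD, B->CC, C->DCA, D->CB

  step 2 ⇒ step 3: CBDCAADCBDCAADDCADCA ⇒ DCA·CC·CB·DCA·AD·AD·CB·DCA·CC·CB·DCA·AD·AD·CB·CB·DCA·AD·CB·DCA·AD
    A ↦ AD
    B ↦ CC
    C ↦ DCA
    D ↦ CB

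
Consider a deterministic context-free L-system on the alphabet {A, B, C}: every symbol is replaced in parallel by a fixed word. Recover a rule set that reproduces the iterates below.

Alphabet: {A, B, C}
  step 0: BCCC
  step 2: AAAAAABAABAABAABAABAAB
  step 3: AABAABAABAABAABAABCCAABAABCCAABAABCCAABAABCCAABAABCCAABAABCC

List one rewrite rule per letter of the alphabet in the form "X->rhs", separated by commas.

  step 2 ⇒ step 3: AAAAAABAABAABAABAABAAB ⇒ AAB·AAB·AAB·AAB·AAB·AAB·CC·AAB·AAB·CC·AAB·AAB·CC·AAB·AAB·CC·AAB·AAB·CC·AAB·AAB·CC
    A ↦ AAB
    B ↦ CC
    C ↦ AA  (constrained at step 0)

A->AAB, B->CC, C->AA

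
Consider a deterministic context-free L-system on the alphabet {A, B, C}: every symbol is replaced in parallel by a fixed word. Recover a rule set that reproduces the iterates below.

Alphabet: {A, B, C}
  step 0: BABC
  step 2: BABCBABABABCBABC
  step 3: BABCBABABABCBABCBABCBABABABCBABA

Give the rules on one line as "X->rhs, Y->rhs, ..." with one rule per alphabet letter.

  step 2 ⇒ step 3: BABCBABABABCBABC ⇒ BAB·C·BAB·A·BAB·C·BAB·C·BAB·C·BAB·A·BAB·C·BAB·A
    A ↦ C
    B ↦ BAB
    C ↦ A

A->C, B->BAB, C->A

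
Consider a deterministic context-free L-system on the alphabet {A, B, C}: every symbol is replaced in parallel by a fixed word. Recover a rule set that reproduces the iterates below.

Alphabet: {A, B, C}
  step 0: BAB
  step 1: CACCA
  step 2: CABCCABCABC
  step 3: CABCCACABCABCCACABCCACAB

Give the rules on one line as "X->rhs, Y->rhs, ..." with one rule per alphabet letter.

A->C, B->CA, C->CAB

  step 2 ⇒ step 3: CABCCABCABC ⇒ CAB·C·CA·CAB·CAB·C·CA·CAB·C·CA·CAB
    A ↦ C
    B ↦ CA
    C ↦ CAB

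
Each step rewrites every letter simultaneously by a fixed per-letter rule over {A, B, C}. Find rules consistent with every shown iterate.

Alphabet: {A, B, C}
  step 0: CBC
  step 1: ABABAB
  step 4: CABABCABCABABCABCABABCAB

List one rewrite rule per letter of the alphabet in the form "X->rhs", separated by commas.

  step 0 ⇒ step 1: CBC ⇒ AB·AB·AB
    B ↦ AB
    C ↦ AB
    A ↦ C  (constrained at step 1)

A->C, B->AB, C->AB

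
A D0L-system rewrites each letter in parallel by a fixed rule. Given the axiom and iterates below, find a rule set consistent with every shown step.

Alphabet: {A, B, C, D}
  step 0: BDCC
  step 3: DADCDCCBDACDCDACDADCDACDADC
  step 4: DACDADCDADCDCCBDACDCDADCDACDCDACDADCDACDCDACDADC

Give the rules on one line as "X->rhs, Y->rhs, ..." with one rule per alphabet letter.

A->C, B->CB, C->DC, D->DA

  step 3 ⇒ step 4: DADCDCCBDACDCDACDADCDACDADC ⇒ DA·C·DA·DC·DA·DC·DC·CB·DA·C·DC·DA·DC·DA·C·DC·DA·C·DA·DC·DA·C·DC·DA·C·DA·DC
    A ↦ C
    B ↦ CB
    C ↦ DC
    D ↦ DA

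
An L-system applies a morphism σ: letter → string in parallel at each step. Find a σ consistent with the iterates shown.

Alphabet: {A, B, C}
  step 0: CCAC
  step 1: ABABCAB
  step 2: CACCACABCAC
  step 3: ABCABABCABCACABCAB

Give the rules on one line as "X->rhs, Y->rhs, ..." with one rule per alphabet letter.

A->C, B->AC, C->AB

  step 2 ⇒ step 3: CACCACABCAC ⇒ AB·C·AB·AB·C·AB·C·AC·AB·C·AB
    A ↦ C
    B ↦ AC
    C ↦ AB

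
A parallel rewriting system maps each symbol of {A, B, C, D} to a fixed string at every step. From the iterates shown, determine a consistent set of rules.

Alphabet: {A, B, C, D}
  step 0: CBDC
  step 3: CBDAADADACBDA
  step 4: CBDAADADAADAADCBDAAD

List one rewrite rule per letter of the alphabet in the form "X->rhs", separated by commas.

  step 3 ⇒ step 4: CBDAADADACBDA ⇒ CB·D·A·AD·AD·A·AD·A·AD·CB·D·A·AD
    A ↦ AD
    B ↦ D
    C ↦ CB
    D ↦ A

A->AD, B->D, C->CB, D->A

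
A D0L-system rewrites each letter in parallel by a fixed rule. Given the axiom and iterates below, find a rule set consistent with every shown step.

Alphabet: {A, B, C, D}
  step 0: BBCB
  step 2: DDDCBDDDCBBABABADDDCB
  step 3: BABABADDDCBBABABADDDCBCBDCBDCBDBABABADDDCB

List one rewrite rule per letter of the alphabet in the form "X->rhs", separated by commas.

A->D, B->CB, C->DDD, D->BA

  step 2 ⇒ step 3: DDDCBDDDCBBABABADDDCB ⇒ BA·BA·BA·DDD·CB·BA·BA·BA·DDD·CB·CB·D·CB·D·CB·D·BA·BA·BA·DDD·CB
    A ↦ D
    B ↦ CB
    C ↦ DDD
    D ↦ BA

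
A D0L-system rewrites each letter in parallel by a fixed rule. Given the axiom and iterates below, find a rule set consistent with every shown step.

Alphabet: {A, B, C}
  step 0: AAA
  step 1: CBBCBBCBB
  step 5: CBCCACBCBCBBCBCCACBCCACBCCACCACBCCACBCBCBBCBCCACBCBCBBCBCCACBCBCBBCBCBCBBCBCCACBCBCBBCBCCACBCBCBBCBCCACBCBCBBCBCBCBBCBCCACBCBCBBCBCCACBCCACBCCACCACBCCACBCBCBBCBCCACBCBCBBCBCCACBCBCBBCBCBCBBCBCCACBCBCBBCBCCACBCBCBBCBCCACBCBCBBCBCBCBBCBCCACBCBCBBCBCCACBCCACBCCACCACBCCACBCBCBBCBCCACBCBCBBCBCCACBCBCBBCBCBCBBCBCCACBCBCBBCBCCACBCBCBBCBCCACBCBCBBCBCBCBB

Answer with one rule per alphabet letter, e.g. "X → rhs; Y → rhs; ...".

  step 0 ⇒ step 1: AAA ⇒ CBB·CBB·CBB
    A ↦ CBB
    B ↦ CCA  (constrained at step 1)
    C ↦ CB  (constrained at step 1)

A->CBB, B->CCA, C->CB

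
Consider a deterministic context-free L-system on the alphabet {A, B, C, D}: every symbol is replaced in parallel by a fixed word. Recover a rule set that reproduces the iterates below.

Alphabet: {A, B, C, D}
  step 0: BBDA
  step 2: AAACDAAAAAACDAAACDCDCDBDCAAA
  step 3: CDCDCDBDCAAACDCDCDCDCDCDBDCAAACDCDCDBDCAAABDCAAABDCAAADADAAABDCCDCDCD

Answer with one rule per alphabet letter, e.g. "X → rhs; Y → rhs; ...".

A->CD, B->DAD, C->BDC, D->AAA

  step 2 ⇒ step 3: AAACDAAAAAACDAAACDCDCDBDCAAA ⇒ CD·CD·CD·BDC·AAA·CD·CD·CD·CD·CD·CD·BDC·AAA·CD·CD·CD·BDC·AAA·BDC·AAA·BDC·AAA·DAD·AAA·BDC·CD·CD·CD
    A ↦ CD
    B ↦ DAD
    C ↦ BDC
    D ↦ AAA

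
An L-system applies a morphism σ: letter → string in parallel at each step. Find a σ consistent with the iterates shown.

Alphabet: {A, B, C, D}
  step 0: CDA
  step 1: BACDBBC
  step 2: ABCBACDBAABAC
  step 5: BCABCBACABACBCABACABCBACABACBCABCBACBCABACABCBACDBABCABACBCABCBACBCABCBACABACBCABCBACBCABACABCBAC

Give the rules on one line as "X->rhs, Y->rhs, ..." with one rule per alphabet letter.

A->BC, B->A, C->BAC, D->DB

  step 1 ⇒ step 2: BACDBBC ⇒ A·BC·BAC·DB·A·A·BAC
    A ↦ BC
    B ↦ A
    C ↦ BAC
    D ↦ DB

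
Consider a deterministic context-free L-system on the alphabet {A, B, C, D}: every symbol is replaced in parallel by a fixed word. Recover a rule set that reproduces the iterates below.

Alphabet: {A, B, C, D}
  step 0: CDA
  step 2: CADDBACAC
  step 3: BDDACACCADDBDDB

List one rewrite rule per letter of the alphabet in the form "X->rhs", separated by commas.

  step 2 ⇒ step 3: CADDBACAC ⇒ B·DD·AC·AC·CA·DD·B·DD·B
    A ↦ DD
    B ↦ CA
    C ↦ B
    D ↦ AC

A->DD, B->CA, C->B, D->AC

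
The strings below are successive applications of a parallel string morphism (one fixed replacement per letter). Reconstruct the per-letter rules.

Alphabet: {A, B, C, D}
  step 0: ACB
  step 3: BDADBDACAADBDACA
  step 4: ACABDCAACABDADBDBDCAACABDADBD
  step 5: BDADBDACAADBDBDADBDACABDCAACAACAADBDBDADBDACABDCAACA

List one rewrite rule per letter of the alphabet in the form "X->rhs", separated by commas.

A->BD, B->A, C->AD, D->CA

  step 4 ⇒ step 5: ACABDCAACABDADBDBDCAACABDADBD ⇒ BD·AD·BD·A·CA·AD·BD·BD·AD·BD·A·CA·BD·CA·A·CA·A·CA·AD·BD·BD·AD·BD·A·CA·BD·CA·A·CA
    A ↦ BD
    B ↦ A
    C ↦ AD
    D ↦ CA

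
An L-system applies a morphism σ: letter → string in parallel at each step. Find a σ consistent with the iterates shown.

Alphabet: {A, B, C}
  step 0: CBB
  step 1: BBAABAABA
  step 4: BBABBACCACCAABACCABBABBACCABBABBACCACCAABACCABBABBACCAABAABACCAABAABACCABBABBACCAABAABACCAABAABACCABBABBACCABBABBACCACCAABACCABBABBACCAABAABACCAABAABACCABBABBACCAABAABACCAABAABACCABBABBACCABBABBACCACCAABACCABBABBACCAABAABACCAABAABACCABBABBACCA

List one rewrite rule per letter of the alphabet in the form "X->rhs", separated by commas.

A->CCA, B->ABA, C->BBA

  step 0 ⇒ step 1: CBB ⇒ BBA·ABA·ABA
    B ↦ ABA
    C ↦ BBA
    A ↦ CCA  (constrained at step 1)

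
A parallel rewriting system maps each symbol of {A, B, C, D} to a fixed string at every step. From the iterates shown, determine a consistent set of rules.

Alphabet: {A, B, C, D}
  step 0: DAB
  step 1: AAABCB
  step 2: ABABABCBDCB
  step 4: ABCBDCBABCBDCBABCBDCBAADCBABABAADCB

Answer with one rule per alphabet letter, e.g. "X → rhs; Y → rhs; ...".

A->AB, B->CB, C->D, D->AA

  step 1 ⇒ step 2: AAABCB ⇒ AB·AB·AB·CB·D·CB
    A ↦ AB
    B ↦ CB
    C ↦ D
  step 0 ⇒ step 1: DAB ⇒ AA·AB·CB
    D ↦ AA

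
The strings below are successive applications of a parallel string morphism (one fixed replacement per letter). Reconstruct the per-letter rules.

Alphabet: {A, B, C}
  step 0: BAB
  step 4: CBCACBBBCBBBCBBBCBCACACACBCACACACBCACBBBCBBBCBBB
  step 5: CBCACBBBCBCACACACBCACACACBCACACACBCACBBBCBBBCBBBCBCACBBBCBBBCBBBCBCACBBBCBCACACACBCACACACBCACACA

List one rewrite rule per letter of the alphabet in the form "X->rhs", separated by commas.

  step 4 ⇒ step 5: CBCACBBBCBBBCBBBCBCACACACBCACACACBCACBBBCBBBCBBB ⇒ CB·CA·CB·BB·CB·CA·CA·CA·CB·CA·CA·CA·CB·CA·CA·CA·CB·CA·CB·BB·CB·BB·CB·BB·CB·CA·CB·BB·CB·BB·CB·BB·CB·CA·CB·BB·CB·CA·CA·CA·CB·CA·CA·CA·CB·CA·CA·CA
    A ↦ BB
    B ↦ CA
    C ↦ CB

A->BB, B->CA, C->CB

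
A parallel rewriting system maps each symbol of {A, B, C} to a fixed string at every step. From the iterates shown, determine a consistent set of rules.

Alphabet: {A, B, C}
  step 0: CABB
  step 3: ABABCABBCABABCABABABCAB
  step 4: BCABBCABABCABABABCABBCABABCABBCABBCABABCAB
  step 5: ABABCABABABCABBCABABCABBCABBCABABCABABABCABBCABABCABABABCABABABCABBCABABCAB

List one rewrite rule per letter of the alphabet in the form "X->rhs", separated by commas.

A->BC, B->AB, C->A

  step 4 ⇒ step 5: BCABBCABABCABABABCABBCABABCABBCABBCABABCAB ⇒ AB·A·BC·AB·AB·A·BC·AB·BC·AB·A·BC·AB·BC·AB·BC·AB·A·BC·AB·AB·A·BC·AB·BC·AB·A·BC·AB·AB·A·BC·AB·AB·A·BC·AB·BC·AB·A·BC·AB
    A ↦ BC
    B ↦ AB
    C ↦ A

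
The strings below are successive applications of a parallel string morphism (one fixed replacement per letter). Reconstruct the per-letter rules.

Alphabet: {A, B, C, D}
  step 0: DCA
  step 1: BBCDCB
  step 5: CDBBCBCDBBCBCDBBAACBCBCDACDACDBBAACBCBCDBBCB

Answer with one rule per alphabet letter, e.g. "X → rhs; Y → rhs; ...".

  step 0 ⇒ step 1: DCA ⇒ BB·CD·CB
    A ↦ CB
    C ↦ CD
    D ↦ BB
    B ↦ A  (constrained at step 1)

A->CB, B->A, C->CD, D->BB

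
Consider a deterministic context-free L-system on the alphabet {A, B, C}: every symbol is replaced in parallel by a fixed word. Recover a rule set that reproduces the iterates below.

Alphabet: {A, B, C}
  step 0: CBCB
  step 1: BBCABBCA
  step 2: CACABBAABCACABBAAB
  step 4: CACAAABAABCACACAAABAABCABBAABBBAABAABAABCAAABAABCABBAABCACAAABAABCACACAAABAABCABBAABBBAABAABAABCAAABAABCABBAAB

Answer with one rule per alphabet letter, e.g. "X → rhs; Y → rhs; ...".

  step 1 ⇒ step 2: BBCABBCA ⇒ CA·CA·BB·AAB·CA·CA·BB·AAB
    A ↦ AAB
    B ↦ CA
    C ↦ BB

A->AAB, B->CA, C->BB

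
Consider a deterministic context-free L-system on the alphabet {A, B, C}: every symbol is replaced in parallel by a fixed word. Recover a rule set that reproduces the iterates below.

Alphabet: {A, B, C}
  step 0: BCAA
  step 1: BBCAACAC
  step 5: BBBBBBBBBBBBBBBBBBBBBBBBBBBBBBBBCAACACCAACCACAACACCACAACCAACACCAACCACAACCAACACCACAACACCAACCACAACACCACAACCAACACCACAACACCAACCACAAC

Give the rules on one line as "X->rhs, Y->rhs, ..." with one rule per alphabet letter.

A->AC, B->BB, C->CA

  step 0 ⇒ step 1: BCAA ⇒ BB·CA·AC·AC
    A ↦ AC
    B ↦ BB
    C ↦ CA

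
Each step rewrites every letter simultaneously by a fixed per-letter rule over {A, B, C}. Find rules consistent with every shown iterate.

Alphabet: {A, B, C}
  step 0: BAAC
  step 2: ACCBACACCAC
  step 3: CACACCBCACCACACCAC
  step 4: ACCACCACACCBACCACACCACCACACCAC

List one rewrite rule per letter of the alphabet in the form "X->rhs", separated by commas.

A->C, B->CB, C->AC

  step 3 ⇒ step 4: CACACCBCACCACACCAC ⇒ AC·C·AC·C·AC·AC·CB·AC·C·AC·AC·C·AC·C·AC·AC·C·AC
    A ↦ C
    B ↦ CB
    C ↦ AC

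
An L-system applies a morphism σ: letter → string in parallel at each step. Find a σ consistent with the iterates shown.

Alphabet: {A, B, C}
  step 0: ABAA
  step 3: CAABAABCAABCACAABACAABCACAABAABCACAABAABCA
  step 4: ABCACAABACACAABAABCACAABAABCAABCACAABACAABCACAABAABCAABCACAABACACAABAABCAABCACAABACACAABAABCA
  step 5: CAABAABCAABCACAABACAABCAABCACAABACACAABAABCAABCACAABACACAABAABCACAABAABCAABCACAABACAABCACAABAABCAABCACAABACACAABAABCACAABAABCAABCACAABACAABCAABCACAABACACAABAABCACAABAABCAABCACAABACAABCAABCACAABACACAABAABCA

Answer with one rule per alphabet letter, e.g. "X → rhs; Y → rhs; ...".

  step 4 ⇒ step 5: ABCACAABACACAABAABCACAABAABCAABCACAABACAABCACAABAABCAABCACAABACACAABAABCAABCACAABACACAABAABCA ⇒ CA·ABA·AB·CA·AB·CA·CA·ABA·CA·AB·CA·AB·CA·CA·ABA·CA·CA·ABA·AB·CA·AB·CA·CA·ABA·CA·CA·ABA·AB·CA·CA·ABA·AB·CA·AB·CA·CA·ABA·CA·AB·CA·CA·ABA·AB·CA·AB·CA·CA·ABA·CA·CA·ABA·AB·CA·CA·ABA·AB·CA·AB·CA·CA·ABA·CA·AB·CA·AB·CA·CA·ABA·CA·CA·ABA·AB·CA·CA·ABA·AB·CA·AB·CA·CA·ABA·CA·AB·CA·AB·CA·CA·ABA·CA·CA·ABA·AB·CA
    A ↦ CA
    B ↦ ABA
    C ↦ AB

A->CA, B->ABA, C->AB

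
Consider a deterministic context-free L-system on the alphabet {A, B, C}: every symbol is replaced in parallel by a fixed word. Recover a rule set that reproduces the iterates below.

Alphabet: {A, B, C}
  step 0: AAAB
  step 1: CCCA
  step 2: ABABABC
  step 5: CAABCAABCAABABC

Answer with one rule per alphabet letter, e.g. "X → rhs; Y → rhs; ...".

A->C, B->A, C->AB

  step 1 ⇒ step 2: CCCA ⇒ AB·AB·AB·C
    A ↦ C
    C ↦ AB
  step 0 ⇒ step 1: AAAB ⇒ C·C·C·A
    B ↦ A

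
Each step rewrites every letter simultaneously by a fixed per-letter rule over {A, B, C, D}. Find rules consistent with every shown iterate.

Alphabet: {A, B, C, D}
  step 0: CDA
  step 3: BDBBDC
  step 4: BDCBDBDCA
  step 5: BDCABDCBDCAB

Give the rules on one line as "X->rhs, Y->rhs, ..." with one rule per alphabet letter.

A->B, B->BD, C->A, D->C

  step 4 ⇒ step 5: BDCBDBDCA ⇒ BD·C·A·BD·C·BD·C·A·B
    A ↦ B
    B ↦ BD
    C ↦ A
    D ↦ C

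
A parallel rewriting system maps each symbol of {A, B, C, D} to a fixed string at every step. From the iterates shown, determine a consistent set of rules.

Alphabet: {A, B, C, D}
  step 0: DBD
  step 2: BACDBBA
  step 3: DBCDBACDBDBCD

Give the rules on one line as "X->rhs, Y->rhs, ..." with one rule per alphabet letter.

  step 2 ⇒ step 3: BACDBBA ⇒ DB·CD·BA·C·DB·DB·CD
    A ↦ CD
    B ↦ DB
    C ↦ BA
    D ↦ C

A->CD, B->DB, C->BA, D->C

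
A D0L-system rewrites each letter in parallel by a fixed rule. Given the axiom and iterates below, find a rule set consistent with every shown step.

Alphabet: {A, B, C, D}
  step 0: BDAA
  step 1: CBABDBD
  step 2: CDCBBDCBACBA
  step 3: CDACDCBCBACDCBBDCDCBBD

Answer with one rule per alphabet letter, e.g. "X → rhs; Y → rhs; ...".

A->BD, B->CB, C->CD, D->A

  step 2 ⇒ step 3: CDCBBDCBACBA ⇒ CD·A·CD·CB·CB·A·CD·CB·BD·CD·CB·BD
    A ↦ BD
    B ↦ CB
    C ↦ CD
    D ↦ A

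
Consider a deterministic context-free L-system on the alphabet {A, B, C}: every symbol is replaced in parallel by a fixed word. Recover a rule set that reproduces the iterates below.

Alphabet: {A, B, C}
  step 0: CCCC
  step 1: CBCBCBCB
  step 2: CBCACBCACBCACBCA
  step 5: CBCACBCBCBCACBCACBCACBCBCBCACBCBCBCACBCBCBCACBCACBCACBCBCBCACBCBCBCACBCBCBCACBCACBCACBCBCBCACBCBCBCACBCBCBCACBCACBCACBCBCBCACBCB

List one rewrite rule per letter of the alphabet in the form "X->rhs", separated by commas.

A->CB, B->CA, C->CB

  step 1 ⇒ step 2: CBCBCBCB ⇒ CB·CA·CB·CA·CB·CA·CB·CA
    B ↦ CA
    C ↦ CB
    A ↦ CB  (constrained at step 2)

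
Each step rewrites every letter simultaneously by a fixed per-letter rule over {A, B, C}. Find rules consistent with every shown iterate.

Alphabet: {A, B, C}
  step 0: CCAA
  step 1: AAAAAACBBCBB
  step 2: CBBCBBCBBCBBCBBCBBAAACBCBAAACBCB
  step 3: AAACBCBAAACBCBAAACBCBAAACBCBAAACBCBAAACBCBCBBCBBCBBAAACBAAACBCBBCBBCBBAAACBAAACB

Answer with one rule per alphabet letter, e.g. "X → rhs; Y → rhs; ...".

A->CBB, B->CB, C->AAA

  step 2 ⇒ step 3: CBBCBBCBBCBBCBBCBBAAACBCBAAACBCB ⇒ AAA·CB·CB·AAA·CB·CB·AAA·CB·CB·AAA·CB·CB·AAA·CB·CB·AAA·CB·CB·CBB·CBB·CBB·AAA·CB·AAA·CB·CBB·CBB·CBB·AAA·CB·AAA·CB
    A ↦ CBB
    B ↦ CB
    C ↦ AAA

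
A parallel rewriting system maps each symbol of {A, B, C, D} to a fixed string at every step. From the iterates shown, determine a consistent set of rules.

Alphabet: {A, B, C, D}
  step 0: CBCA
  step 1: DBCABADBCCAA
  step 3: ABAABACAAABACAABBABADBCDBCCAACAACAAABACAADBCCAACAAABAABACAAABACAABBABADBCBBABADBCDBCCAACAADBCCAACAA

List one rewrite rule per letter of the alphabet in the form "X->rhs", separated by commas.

A->CAA, B->ABA, C->DBC, D->BB

  step 0 ⇒ step 1: CBCA ⇒ DBC·ABA·DBC·CAA
    A ↦ CAA
    B ↦ ABA
    C ↦ DBC
    D ↦ BB  (constrained at step 1)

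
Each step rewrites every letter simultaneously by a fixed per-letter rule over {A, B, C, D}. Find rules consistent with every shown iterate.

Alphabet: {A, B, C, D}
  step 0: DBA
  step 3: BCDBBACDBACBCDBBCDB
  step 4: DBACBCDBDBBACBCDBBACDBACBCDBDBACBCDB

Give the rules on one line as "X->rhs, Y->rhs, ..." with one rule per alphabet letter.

  step 3 ⇒ step 4: BCDBBACDBACBCDBBCDB ⇒ DB·AC·BC·DB·DB·B·AC·BC·DB·B·AC·DB·AC·BC·DB·DB·AC·BC·DB
    A ↦ B
    B ↦ DB
    C ↦ AC
    D ↦ BC

A->B, B->DB, C->AC, D->BC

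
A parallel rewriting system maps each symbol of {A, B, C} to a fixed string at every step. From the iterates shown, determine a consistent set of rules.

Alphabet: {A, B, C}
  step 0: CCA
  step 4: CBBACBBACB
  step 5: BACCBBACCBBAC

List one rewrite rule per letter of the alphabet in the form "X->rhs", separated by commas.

  step 4 ⇒ step 5: CBBACBBACB ⇒ BA·C·C·B·BA·C·C·B·BA·C
    A ↦ B
    B ↦ C
    C ↦ BA

A->B, B->C, C->BA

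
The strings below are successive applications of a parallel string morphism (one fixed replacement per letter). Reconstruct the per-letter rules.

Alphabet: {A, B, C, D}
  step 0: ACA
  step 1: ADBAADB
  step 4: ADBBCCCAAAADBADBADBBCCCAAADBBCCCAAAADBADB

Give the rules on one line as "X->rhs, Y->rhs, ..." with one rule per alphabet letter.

A->ADB, B->C, C->A, D->BC

  step 0 ⇒ step 1: ACA ⇒ ADB·A·ADB
    A ↦ ADB
    C ↦ A
    B ↦ C  (constrained at step 1)
    D ↦ BC  (constrained at step 1)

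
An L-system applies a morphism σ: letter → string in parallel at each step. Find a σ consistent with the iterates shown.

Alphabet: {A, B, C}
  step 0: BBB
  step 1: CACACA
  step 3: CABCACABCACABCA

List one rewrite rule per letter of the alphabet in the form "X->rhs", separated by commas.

A->CA, B->CA, C->B

  step 0 ⇒ step 1: BBB ⇒ CA·CA·CA
    B ↦ CA
    A ↦ CA  (constrained at step 1)
    C ↦ B  (constrained at step 1)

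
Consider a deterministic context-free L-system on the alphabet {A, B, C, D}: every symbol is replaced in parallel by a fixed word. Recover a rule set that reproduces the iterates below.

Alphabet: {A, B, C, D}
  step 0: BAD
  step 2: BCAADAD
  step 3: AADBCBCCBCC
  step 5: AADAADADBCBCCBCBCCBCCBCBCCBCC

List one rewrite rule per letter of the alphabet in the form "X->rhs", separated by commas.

A->BC, B->A, C->AD, D->C

  step 2 ⇒ step 3: BCAADAD ⇒ A·AD·BC·BC·C·BC·C
    A ↦ BC
    B ↦ A
    C ↦ AD
    D ↦ C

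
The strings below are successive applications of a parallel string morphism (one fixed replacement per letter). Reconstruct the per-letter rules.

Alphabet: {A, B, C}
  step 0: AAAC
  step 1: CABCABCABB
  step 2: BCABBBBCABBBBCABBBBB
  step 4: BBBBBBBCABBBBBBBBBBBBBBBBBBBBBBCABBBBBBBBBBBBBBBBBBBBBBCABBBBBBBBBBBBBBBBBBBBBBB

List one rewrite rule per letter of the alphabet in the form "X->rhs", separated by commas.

  step 1 ⇒ step 2: CABCABCABB ⇒ B·CAB·BB·B·CAB·BB·B·CAB·BB·BB
    A ↦ CAB
    B ↦ BB
    C ↦ B

A->CAB, B->BB, C->B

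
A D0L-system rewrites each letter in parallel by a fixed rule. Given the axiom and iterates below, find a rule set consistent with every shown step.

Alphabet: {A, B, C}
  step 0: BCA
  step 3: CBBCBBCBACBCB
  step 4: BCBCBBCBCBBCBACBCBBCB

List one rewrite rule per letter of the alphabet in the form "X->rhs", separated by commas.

A->AC, B->CB, C->B

  step 3 ⇒ step 4: CBBCBBCBACBCB ⇒ B·CB·CB·B·CB·CB·B·CB·AC·B·CB·B·CB
    A ↦ AC
    B ↦ CB
    C ↦ B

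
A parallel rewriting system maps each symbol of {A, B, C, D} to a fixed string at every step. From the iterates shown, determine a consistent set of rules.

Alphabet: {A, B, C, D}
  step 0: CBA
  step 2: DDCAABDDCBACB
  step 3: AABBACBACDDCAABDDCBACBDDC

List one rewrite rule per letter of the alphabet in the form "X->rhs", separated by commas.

A->BAC, B->DDC, C->B, D->A

  step 2 ⇒ step 3: DDCAABDDCBACB ⇒ A·A·B·BAC·BAC·DDC·A·A·B·DDC·BAC·B·DDC
    A ↦ BAC
    B ↦ DDC
    C ↦ B
    D ↦ A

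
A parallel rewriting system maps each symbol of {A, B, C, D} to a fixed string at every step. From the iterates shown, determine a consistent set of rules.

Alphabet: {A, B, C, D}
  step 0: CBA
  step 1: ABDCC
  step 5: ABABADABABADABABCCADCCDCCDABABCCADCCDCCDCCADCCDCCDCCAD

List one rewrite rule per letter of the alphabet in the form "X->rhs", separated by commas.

A->CC, B->D, C->AB, D->AD

  step 0 ⇒ step 1: CBA ⇒ AB·D·CC
    A ↦ CC
    B ↦ D
    C ↦ AB
    D ↦ AD  (constrained at step 1)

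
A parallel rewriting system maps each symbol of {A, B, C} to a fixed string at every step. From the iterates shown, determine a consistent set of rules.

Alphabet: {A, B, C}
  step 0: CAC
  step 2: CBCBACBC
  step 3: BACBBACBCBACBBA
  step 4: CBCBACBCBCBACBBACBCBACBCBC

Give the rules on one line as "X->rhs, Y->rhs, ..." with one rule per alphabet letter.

A->C, B->CB, C->BA

  step 3 ⇒ step 4: BACBBACBCBACBBA ⇒ CB·C·BA·CB·CB·C·BA·CB·BA·CB·C·BA·CB·CB·C
    A ↦ C
    B ↦ CB
    C ↦ BA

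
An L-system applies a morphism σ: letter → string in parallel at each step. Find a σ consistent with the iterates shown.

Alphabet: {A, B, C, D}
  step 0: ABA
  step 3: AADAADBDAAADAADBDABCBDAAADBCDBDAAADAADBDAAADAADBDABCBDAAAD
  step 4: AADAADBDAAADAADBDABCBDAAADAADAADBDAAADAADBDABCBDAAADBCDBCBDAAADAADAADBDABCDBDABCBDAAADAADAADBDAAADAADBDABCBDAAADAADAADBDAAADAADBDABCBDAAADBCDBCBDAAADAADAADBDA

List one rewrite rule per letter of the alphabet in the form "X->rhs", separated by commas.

A->AAD, B->BC, C->D, D->BDA

  step 3 ⇒ step 4: AADAADBDAAADAADBDABCBDAAADBCDBDAAADAADBDAAADAADBDABCBDAAAD ⇒ AAD·AAD·BDA·AAD·AAD·BDA·BC·BDA·AAD·AAD·AAD·BDA·AAD·AAD·BDA·BC·BDA·AAD·BC·D·BC·BDA·AAD·AAD·AAD·BDA·BC·D·BDA·BC·BDA·AAD·AAD·AAD·BDA·AAD·AAD·BDA·BC·BDA·AAD·AAD·AAD·BDA·AAD·AAD·BDA·BC·BDA·AAD·BC·D·BC·BDA·AAD·AAD·AAD·BDA
    A ↦ AAD
    B ↦ BC
    C ↦ D
    D ↦ BDA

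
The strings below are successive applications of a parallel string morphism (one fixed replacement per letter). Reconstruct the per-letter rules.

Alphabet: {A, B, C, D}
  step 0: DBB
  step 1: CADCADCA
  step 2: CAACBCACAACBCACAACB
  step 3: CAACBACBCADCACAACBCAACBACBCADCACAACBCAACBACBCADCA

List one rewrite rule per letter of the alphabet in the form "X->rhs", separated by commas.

  step 2 ⇒ step 3: CAACBCACAACBCACAACB ⇒ CA·ACB·ACB·CA·DCA·CA·ACB·CA·ACB·ACB·CA·DCA·CA·ACB·CA·ACB·ACB·CA·DCA
    A ↦ ACB
    B ↦ DCA
    C ↦ CA
  step 0 ⇒ step 1: DBB ⇒ CA·DCA·DCA
    D ↦ CA

A->ACB, B->DCA, C->CA, D->CA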